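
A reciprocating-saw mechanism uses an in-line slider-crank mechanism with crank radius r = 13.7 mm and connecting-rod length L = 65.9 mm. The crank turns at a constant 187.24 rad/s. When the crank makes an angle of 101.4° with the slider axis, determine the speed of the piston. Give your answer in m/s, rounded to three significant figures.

2.41

ω = 187.2 rad/s
For an in-line slider-crank, x = r cosθ + √(L² − r² sin²θ), so v = −rω sinθ·[1 + r cosθ/√(L² − r² sin²θ)].
With r = 0.0137 m, L = 0.0659 m, θ = 101.4°: √(L² − r² sin²θ) = 0.064517 m.
v = −0.0137·187.2·0.98027·[1 + 0.0137·-0.19766/0.064517] = -2.409 m/s.
|v| = 2.409 m/s.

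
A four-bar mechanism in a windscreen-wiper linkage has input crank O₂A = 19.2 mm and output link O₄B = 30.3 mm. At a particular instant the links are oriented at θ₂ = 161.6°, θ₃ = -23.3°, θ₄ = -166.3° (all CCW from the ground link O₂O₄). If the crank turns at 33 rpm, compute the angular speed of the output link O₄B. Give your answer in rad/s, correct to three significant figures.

0.311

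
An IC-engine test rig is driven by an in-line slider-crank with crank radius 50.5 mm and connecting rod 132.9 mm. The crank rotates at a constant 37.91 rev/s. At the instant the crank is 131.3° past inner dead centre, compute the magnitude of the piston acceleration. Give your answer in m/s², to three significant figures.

ω = 2π·37.9 = 238.2 rad/s
x(θ) = r cosθ + √(L² − r² sin²θ); with ω constant, a = ω²·d²x/dθ².
d²x/dθ² = −r cosθ − r²(cos2θ)/√u − r⁴ sin²2θ/(4u^{3/2}),  u = L² − r² sin²θ = 0.0162231 m².
Substituting r = 0.0505 m, L = 0.1329 m, θ = 131.3°: d²x/dθ² = +0.035135 m.
a = ω²·d²x/dθ² = (238.2)²·(+0.035135) = +1993.5 m/s²;  |a| = 1993.5 m/s².

1990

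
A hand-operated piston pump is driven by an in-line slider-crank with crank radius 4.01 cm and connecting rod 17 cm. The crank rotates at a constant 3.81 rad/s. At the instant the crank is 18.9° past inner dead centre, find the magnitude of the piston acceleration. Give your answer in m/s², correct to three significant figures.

0.660

ω = 3.81 rad/s
x(θ) = r cosθ + √(L² − r² sin²θ); with ω constant, a = ω²·d²x/dθ².
d²x/dθ² = −r cosθ − r²(cos2θ)/√u − r⁴ sin²2θ/(4u^{3/2}),  u = L² − r² sin²θ = 0.0287313 m².
Substituting r = 0.0401 m, L = 0.17 m, θ = 18.9°: d²x/dθ² = -0.045484 m.
a = ω²·d²x/dθ² = (3.81)²·(-0.045484) = -0.66025 m/s²;  |a| = 0.66025 m/s².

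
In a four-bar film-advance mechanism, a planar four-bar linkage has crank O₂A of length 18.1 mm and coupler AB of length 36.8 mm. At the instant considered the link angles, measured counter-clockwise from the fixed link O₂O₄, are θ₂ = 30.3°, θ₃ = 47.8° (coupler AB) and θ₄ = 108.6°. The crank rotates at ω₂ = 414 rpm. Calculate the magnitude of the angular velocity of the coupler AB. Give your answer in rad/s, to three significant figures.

23.9

ω₂ = 43.35 rad/s (from 414 rpm).
Differentiating the loop-closure r₂e^{iθ₂}+r₃e^{iθ₃}=r₁+r₄e^{iθ₄} gives r₂ω₂e^{iθ₂}+r₃ω₃e^{iθ₃}=r₄ω₄e^{iθ₄}.
Eliminating the other unknown: ω₃ = r₂ω₂ sin(θ₄−θ₂) / [r₃ sin(θ₃−θ₄)].
Numerator sine = +0.97922; denominator sine = -0.87292.
Result = 0.0181·43.35·(+0.97922) / (0.0368·(-0.87292)) = -23.92 rad/s; magnitude 23.92 rad/s.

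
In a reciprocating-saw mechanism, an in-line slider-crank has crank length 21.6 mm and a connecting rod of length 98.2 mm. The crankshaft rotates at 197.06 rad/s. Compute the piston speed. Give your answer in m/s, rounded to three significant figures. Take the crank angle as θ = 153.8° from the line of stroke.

ω = 197.1 rad/s
For an in-line slider-crank, x = r cosθ + √(L² − r² sin²θ), so v = −rω sinθ·[1 + r cosθ/√(L² − r² sin²θ)].
With r = 0.0216 m, L = 0.0982 m, θ = 153.8°: √(L² − r² sin²θ) = 0.097736 m.
v = −0.0216·197.1·0.44151·[1 + 0.0216·-0.89726/0.097736] = -1.5066 m/s.
|v| = 1.5066 m/s.

1.51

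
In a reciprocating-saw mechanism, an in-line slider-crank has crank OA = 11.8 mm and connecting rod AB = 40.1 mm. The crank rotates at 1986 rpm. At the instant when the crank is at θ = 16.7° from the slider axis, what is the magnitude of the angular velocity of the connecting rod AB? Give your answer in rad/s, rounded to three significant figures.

58.8

ω = 208 rad/s (converted from 1986 rpm).
The rod makes angle φ with the slider axis where L sinφ = r sinθ; differentiating, L cosφ·φ̇ = r ω cosθ.
L cosφ = √(L² − r² sin²θ) = 0.039956 m.
|ω_rod| = r ω |cosθ| / √(L² − r² sin²θ) = 0.0118·208·0.95782/0.039956 = 58.829 rad/s.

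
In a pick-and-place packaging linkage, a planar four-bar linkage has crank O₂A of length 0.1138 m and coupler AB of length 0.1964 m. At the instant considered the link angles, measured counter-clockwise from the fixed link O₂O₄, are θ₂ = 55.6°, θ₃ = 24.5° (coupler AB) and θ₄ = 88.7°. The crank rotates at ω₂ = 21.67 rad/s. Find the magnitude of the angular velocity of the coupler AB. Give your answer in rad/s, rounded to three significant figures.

ω₂ = 21.67 rad/s
Differentiating the loop-closure r₂e^{iθ₂}+r₃e^{iθ₃}=r₁+r₄e^{iθ₄} gives r₂ω₂e^{iθ₂}+r₃ω₃e^{iθ₃}=r₄ω₄e^{iθ₄}.
Eliminating the other unknown: ω₃ = r₂ω₂ sin(θ₄−θ₂) / [r₃ sin(θ₃−θ₄)].
Numerator sine = +0.54610; denominator sine = -0.90032.
Result = 0.1138·21.67·(+0.54610) / (0.1964·(-0.90032)) = -7.6162 rad/s; magnitude 7.6162 rad/s.

7.62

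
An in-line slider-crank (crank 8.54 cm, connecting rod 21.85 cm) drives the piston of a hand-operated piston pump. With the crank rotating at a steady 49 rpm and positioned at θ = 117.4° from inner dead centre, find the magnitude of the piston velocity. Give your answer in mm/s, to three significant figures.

314

ω = 2π·49/60 = 5.131 rad/s
For an in-line slider-crank, x = r cosθ + √(L² − r² sin²θ), so v = −rω sinθ·[1 + r cosθ/√(L² − r² sin²θ)].
With r = 0.0854 m, L = 0.2185 m, θ = 117.4°: √(L² − r² sin²θ) = 0.20492 m.
v = −0.0854·5.131·0.88782·[1 + 0.0854·-0.46020/0.20492] = -0.31444 m/s.
|v| = 0.31444 m/s = 314.44 mm/s.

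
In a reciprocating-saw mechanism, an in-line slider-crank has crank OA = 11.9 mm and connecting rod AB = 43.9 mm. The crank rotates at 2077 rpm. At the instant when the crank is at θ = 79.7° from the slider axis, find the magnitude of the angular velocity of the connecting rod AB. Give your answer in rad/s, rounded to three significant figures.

10.9

ω = 217.5 rad/s (converted from 2077 rpm).
The rod makes angle φ with the slider axis where L sinφ = r sinθ; differentiating, L cosφ·φ̇ = r ω cosθ.
L cosφ = √(L² − r² sin²θ) = 0.04231 m.
|ω_rod| = r ω |cosθ| / √(L² − r² sin²θ) = 0.0119·217.5·0.17880/0.04231 = 10.938 rad/s.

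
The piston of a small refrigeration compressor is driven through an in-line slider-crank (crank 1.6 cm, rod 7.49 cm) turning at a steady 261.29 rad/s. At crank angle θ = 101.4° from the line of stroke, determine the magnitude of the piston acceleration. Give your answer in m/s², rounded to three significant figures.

ω = 261.3 rad/s
x(θ) = r cosθ + √(L² − r² sin²θ); with ω constant, a = ω²·d²x/dθ².
d²x/dθ² = −r cosθ − r²(cos2θ)/√u − r⁴ sin²2θ/(4u^{3/2}),  u = L² − r² sin²θ = 0.00536401 m².
Substituting r = 0.016 m, L = 0.0749 m, θ = 101.4°: d²x/dθ² = +0.0063785 m.
a = ω²·d²x/dθ² = (261.3)²·(+0.0063785) = +435.48 m/s²;  |a| = 435.48 m/s².

435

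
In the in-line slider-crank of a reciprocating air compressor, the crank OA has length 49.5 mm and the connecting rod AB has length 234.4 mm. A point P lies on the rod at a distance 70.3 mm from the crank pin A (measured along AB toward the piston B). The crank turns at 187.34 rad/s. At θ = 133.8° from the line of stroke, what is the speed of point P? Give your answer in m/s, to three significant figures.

7.82

ω = 187.3 rad/s.  Crank-pin speed |V_A| = rω = 9.2733 m/s, perpendicular to OA.
Rod angle: sinφ = −(r/L) sinθ ⇒ φ = -8.767°; ω_rod = −rω cosθ/√(L²−r²sin²θ) = +27.706 rad/s.
V_P = V_A + ω_rod × AP, with AP = 0.0703 m along the rod.
Components: V_Px = −rω sinθ − a·ω_rod·sinφ = -6.3962 m/s;  V_Py = rω cosθ + a·ω_rod·cosφ = -4.4935 m/s.
|V_P| = √(V_Px² + V_Py²) = 7.8169 m/s.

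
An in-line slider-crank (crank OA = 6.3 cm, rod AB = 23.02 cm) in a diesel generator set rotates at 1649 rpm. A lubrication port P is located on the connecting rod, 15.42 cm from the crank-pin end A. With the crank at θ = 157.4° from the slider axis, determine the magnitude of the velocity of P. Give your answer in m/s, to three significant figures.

4.80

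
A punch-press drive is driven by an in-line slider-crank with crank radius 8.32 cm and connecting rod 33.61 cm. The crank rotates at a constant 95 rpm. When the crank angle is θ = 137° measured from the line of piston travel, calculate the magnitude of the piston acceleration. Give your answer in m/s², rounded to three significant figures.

5.85

ω = 2π·95/60 = 9.948 rad/s
x(θ) = r cosθ + √(L² − r² sin²θ); with ω constant, a = ω²·d²x/dθ².
d²x/dθ² = −r cosθ − r²(cos2θ)/√u − r⁴ sin²2θ/(4u^{3/2}),  u = L² − r² sin²θ = 0.109744 m².
Substituting r = 0.0832 m, L = 0.3361 m, θ = 137°: d²x/dθ² = +0.059063 m.
a = ω²·d²x/dθ² = (9.948)²·(+0.059063) = +5.8455 m/s²;  |a| = 5.8455 m/s².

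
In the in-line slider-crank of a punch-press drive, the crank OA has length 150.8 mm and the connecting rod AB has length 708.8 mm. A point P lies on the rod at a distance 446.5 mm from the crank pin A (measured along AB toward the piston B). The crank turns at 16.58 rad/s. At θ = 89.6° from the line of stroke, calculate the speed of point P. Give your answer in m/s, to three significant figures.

ω = 16.58 rad/s.  Crank-pin speed |V_A| = rω = 2.5003 m/s, perpendicular to OA.
Rod angle: sinφ = −(r/L) sinθ ⇒ φ = -12.283°; ω_rod = −rω cosθ/√(L²−r²sin²θ) = -0.025203 rad/s.
V_P = V_A + ω_rod × AP, with AP = 0.4465 m along the rod.
Components: V_Px = −rω sinθ − a·ω_rod·sinφ = -2.5026 m/s;  V_Py = rω cosθ + a·ω_rod·cosφ = +0.0064594 m/s.
|V_P| = √(V_Px² + V_Py²) = 2.5026 m/s.

2.50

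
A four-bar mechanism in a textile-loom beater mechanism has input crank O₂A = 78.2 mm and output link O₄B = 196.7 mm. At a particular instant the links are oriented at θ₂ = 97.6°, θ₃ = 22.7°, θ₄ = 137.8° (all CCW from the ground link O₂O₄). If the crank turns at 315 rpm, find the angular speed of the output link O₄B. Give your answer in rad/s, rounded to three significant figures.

ω₂ = 32.99 rad/s (from 315 rpm).
Differentiating the loop-closure r₂e^{iθ₂}+r₃e^{iθ₃}=r₁+r₄e^{iθ₄} gives r₂ω₂e^{iθ₂}+r₃ω₃e^{iθ₃}=r₄ω₄e^{iθ₄}.
Eliminating the other unknown: ω₄ = r₂ω₂ sin(θ₂−θ₃) / [r₄ sin(θ₄−θ₃)].
Numerator sine = +0.96547; denominator sine = +0.90557.
Result = 0.0782·32.99·(+0.96547) / (0.1967·(+0.90557)) = +13.982 rad/s; magnitude 13.982 rad/s.

14.0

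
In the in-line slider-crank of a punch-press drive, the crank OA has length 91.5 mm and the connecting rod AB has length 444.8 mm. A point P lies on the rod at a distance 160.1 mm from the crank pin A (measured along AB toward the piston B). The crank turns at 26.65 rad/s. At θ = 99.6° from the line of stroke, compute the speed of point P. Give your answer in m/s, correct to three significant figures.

2.39

ω = 26.65 rad/s.  Crank-pin speed |V_A| = rω = 2.4385 m/s, perpendicular to OA.
Rod angle: sinφ = −(r/L) sinθ ⇒ φ = -11.702°; ω_rod = −rω cosθ/√(L²−r²sin²θ) = +0.93366 rad/s.
V_P = V_A + ω_rod × AP, with AP = 0.1601 m along the rod.
Components: V_Px = −rω sinθ − a·ω_rod·sinφ = -2.374 m/s;  V_Py = rω cosθ + a·ω_rod·cosφ = -0.26029 m/s.
|V_P| = √(V_Px² + V_Py²) = 2.3882 m/s.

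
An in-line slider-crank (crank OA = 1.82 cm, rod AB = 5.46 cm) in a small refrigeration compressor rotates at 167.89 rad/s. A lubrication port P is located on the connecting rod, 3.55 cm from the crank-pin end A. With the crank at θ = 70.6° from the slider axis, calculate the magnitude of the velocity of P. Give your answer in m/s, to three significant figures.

3.12

ω = 167.9 rad/s.  Crank-pin speed |V_A| = rω = 3.0556 m/s, perpendicular to OA.
Rod angle: sinφ = −(r/L) sinθ ⇒ φ = -18.325°; ω_rod = −rω cosθ/√(L²−r²sin²θ) = -19.582 rad/s.
V_P = V_A + ω_rod × AP, with AP = 0.0355 m along the rod.
Components: V_Px = −rω sinθ − a·ω_rod·sinφ = -3.1007 m/s;  V_Py = rω cosθ + a·ω_rod·cosφ = +0.35505 m/s.
|V_P| = √(V_Px² + V_Py²) = 3.1209 m/s.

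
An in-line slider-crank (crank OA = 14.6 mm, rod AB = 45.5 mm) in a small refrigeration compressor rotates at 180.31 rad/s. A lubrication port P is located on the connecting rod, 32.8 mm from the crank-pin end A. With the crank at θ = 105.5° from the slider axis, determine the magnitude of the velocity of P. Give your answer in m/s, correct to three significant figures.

ω = 180.3 rad/s.  Crank-pin speed |V_A| = rω = 2.6325 m/s, perpendicular to OA.
Rod angle: sinφ = −(r/L) sinθ ⇒ φ = -18.012°; ω_rod = −rω cosθ/√(L²−r²sin²θ) = +16.259 rad/s.
V_P = V_A + ω_rod × AP, with AP = 0.0328 m along the rod.
Components: V_Px = −rω sinθ − a·ω_rod·sinφ = -2.3719 m/s;  V_Py = rω cosθ + a·ω_rod·cosφ = -0.19636 m/s.
|V_P| = √(V_Px² + V_Py²) = 2.38 m/s.

2.38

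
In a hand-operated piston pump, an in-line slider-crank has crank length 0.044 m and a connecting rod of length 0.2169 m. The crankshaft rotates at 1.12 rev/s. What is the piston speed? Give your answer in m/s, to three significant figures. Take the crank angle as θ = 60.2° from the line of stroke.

ω = 2π·1.12 = 7.037 rad/s
For an in-line slider-crank, x = r cosθ + √(L² − r² sin²θ), so v = −rω sinθ·[1 + r cosθ/√(L² − r² sin²θ)].
With r = 0.044 m, L = 0.2169 m, θ = 60.2°: √(L² − r² sin²θ) = 0.21351 m.
v = −0.044·7.037·0.86777·[1 + 0.044·0.49697/0.21351] = -0.29621 m/s.
|v| = 0.29621 m/s.

0.296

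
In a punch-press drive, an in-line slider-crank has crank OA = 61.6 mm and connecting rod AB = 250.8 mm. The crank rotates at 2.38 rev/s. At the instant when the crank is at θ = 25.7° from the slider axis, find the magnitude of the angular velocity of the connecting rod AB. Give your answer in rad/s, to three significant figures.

ω = 14.95 rad/s (converted from 2.38 rev/s).
The rod makes angle φ with the slider axis where L sinφ = r sinθ; differentiating, L cosφ·φ̇ = r ω cosθ.
L cosφ = √(L² − r² sin²θ) = 0.24937 m.
|ω_rod| = r ω |cosθ| / √(L² − r² sin²θ) = 0.0616·14.95·0.90108/0.24937 = 3.3285 rad/s.

3.33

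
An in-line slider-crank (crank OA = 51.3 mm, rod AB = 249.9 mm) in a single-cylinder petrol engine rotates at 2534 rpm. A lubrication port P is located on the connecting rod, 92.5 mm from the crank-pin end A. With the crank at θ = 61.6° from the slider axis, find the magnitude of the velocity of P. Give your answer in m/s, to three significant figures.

13.1

ω = 265.4 rad/s.  Crank-pin speed |V_A| = rω = 13.613 m/s, perpendicular to OA.
Rod angle: sinφ = −(r/L) sinθ ⇒ φ = -10.403°; ω_rod = −rω cosθ/√(L²−r²sin²θ) = -26.342 rad/s.
V_P = V_A + ω_rod × AP, with AP = 0.0925 m along the rod.
Components: V_Px = −rω sinθ − a·ω_rod·sinφ = -12.415 m/s;  V_Py = rω cosθ + a·ω_rod·cosφ = +4.0781 m/s.
|V_P| = √(V_Px² + V_Py²) = 13.067 m/s.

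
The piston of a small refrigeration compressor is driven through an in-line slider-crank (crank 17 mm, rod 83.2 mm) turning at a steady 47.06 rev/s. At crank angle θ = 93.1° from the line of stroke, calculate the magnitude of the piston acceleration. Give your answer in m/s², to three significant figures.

389

ω = 2π·47.1 = 295.7 rad/s
x(θ) = r cosθ + √(L² − r² sin²θ); with ω constant, a = ω²·d²x/dθ².
d²x/dθ² = −r cosθ − r²(cos2θ)/√u − r⁴ sin²2θ/(4u^{3/2}),  u = L² − r² sin²θ = 0.00663409 m².
Substituting r = 0.017 m, L = 0.0832 m, θ = 93.1°: d²x/dθ² = +0.0044463 m.
a = ω²·d²x/dθ² = (295.7)²·(+0.0044463) = +388.75 m/s²;  |a| = 388.75 m/s².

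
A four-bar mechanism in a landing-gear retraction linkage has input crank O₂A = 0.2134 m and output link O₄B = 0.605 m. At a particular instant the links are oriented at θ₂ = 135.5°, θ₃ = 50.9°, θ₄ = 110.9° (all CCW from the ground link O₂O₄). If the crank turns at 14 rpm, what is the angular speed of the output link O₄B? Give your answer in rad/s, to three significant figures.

0.594

ω₂ = 1.466 rad/s (from 14 rpm).
Differentiating the loop-closure r₂e^{iθ₂}+r₃e^{iθ₃}=r₁+r₄e^{iθ₄} gives r₂ω₂e^{iθ₂}+r₃ω₃e^{iθ₃}=r₄ω₄e^{iθ₄}.
Eliminating the other unknown: ω₄ = r₂ω₂ sin(θ₂−θ₃) / [r₄ sin(θ₄−θ₃)].
Numerator sine = +0.99556; denominator sine = +0.86603.
Result = 0.2134·1.466·(+0.99556) / (0.605·(+0.86603)) = +0.59447 rad/s; magnitude 0.59447 rad/s.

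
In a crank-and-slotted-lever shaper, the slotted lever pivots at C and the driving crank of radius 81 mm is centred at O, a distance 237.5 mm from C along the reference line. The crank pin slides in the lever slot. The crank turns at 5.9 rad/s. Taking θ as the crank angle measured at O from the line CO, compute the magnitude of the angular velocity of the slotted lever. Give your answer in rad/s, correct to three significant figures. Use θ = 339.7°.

1.47

ω = 5.9 rad/s
Crank pin A relative to C: A = (d + r cosθ, r sinθ); lever angle φ = atan2(r sinθ, d + r cosθ).
Differentiating tanφ: φ̇ = rω(d cosθ + r)/(d² + r² + 2dr cosθ).
d² + r² + 2dr cosθ = |CA|² = 0.0990525 m²;  d cosθ + r = +0.30375 m.
|ω_lever| = |0.081·5.9·+0.30375| / 0.0990525 = 1.4655 rad/s.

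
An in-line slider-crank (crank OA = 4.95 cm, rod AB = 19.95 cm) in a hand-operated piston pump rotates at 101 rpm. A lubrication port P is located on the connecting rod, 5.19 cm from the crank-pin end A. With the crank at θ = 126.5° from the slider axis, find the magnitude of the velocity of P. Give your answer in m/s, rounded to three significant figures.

ω = 10.58 rad/s.  Crank-pin speed |V_A| = rω = 0.52355 m/s, perpendicular to OA.
Rod angle: sinφ = −(r/L) sinθ ⇒ φ = -11.505°; ω_rod = −rω cosθ/√(L²−r²sin²θ) = +1.593 rad/s.
V_P = V_A + ω_rod × AP, with AP = 0.0519 m along the rod.
Components: V_Px = −rω sinθ − a·ω_rod·sinφ = -0.40437 m/s;  V_Py = rω cosθ + a·ω_rod·cosφ = -0.2304 m/s.
|V_P| = √(V_Px² + V_Py²) = 0.4654 m/s.

0.465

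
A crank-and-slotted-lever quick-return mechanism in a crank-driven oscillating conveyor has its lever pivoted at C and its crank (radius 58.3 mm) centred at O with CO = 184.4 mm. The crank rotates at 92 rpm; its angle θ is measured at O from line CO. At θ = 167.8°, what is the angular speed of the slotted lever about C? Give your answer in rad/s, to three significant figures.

4.18

ω = 9.634 rad/s (from 92 rpm).
Crank pin A relative to C: A = (d + r cosθ, r sinθ); lever angle φ = atan2(r sinθ, d + r cosθ).
Differentiating tanφ: φ̇ = rω(d cosθ + r)/(d² + r² + 2dr cosθ).
d² + r² + 2dr cosθ = |CA|² = 0.0163868 m²;  d cosθ + r = -0.12194 m.
|ω_lever| = |0.0583·9.634·-0.12194| / 0.0163868 = 4.1795 rad/s.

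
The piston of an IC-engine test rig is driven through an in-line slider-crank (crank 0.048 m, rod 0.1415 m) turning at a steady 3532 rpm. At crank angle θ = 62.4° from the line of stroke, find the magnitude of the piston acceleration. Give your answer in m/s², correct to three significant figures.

1760

ω = 2π·3532/60 = 369.9 rad/s
x(θ) = r cosθ + √(L² − r² sin²θ); with ω constant, a = ω²·d²x/dθ².
d²x/dθ² = −r cosθ − r²(cos2θ)/√u − r⁴ sin²2θ/(4u^{3/2}),  u = L² − r² sin²θ = 0.0182128 m².
Substituting r = 0.048 m, L = 0.1415 m, θ = 62.4°: d²x/dθ² = -0.012859 m.
a = ω²·d²x/dθ² = (369.9)²·(-0.012859) = -1759.1 m/s²;  |a| = 1759.1 m/s².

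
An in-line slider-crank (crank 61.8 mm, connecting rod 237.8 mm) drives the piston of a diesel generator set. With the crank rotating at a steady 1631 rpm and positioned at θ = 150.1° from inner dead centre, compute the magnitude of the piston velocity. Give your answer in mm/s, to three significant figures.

ω = 2π·1631/60 = 170.8 rad/s
For an in-line slider-crank, x = r cosθ + √(L² − r² sin²θ), so v = −rω sinθ·[1 + r cosθ/√(L² − r² sin²θ)].
With r = 0.0618 m, L = 0.2378 m, θ = 150.1°: √(L² − r² sin²θ) = 0.2358 m.
v = −0.0618·170.8·0.49849·[1 + 0.0618·-0.86690/0.2358] = -4.0662 m/s.
|v| = 4.0662 m/s = 4066.2 mm/s.

4070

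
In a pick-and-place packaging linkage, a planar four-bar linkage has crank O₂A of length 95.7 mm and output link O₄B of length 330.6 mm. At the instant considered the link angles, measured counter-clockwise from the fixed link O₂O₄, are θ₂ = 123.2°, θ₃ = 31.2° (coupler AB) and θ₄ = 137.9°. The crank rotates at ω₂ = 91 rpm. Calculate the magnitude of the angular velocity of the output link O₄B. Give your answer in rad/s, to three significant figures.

2.88

ω₂ = 9.529 rad/s (from 91 rpm).
Differentiating the loop-closure r₂e^{iθ₂}+r₃e^{iθ₃}=r₁+r₄e^{iθ₄} gives r₂ω₂e^{iθ₂}+r₃ω₃e^{iθ₃}=r₄ω₄e^{iθ₄}.
Eliminating the other unknown: ω₄ = r₂ω₂ sin(θ₂−θ₃) / [r₄ sin(θ₄−θ₃)].
Numerator sine = +0.99939; denominator sine = +0.95782.
Result = 0.0957·9.529·(+0.99939) / (0.3306·(+0.95782)) = +2.8783 rad/s; magnitude 2.8783 rad/s.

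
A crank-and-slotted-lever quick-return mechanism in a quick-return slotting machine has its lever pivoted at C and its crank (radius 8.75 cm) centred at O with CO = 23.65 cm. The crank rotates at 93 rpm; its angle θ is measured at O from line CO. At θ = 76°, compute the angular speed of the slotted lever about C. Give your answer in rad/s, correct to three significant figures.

1.68

ω = 9.739 rad/s (from 93 rpm).
Crank pin A relative to C: A = (d + r cosθ, r sinθ); lever angle φ = atan2(r sinθ, d + r cosθ).
Differentiating tanφ: φ̇ = rω(d cosθ + r)/(d² + r² + 2dr cosθ).
d² + r² + 2dr cosθ = |CA|² = 0.073601 m²;  d cosθ + r = +0.14471 m.
|ω_lever| = |0.0875·9.739·+0.14471| / 0.073601 = 1.6755 rad/s.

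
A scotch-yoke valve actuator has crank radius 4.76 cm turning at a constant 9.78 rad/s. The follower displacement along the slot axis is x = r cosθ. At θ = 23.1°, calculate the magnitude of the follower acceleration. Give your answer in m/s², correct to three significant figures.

4.19

ω = 9.78 rad/s
x = r cosθ ⇒ ẍ = −rω² cosθ (ω constant).
|a| = rω²|cosθ| = 0.0476·(9.78)²·|cos 23.1°| = 4.1878 m/s².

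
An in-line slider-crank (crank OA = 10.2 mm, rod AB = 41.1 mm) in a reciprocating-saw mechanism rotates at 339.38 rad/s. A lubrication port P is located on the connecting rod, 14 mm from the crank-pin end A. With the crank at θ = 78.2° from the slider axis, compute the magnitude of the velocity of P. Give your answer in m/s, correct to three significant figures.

ω = 339.4 rad/s.  Crank-pin speed |V_A| = rω = 3.4617 m/s, perpendicular to OA.
Rod angle: sinφ = −(r/L) sinθ ⇒ φ = -14.060°; ω_rod = −rω cosθ/√(L²−r²sin²θ) = -17.756 rad/s.
V_P = V_A + ω_rod × AP, with AP = 0.014 m along the rod.
Components: V_Px = −rω sinθ − a·ω_rod·sinφ = -3.4489 m/s;  V_Py = rω cosθ + a·ω_rod·cosφ = +0.46677 m/s.
|V_P| = √(V_Px² + V_Py²) = 3.4804 m/s.

3.48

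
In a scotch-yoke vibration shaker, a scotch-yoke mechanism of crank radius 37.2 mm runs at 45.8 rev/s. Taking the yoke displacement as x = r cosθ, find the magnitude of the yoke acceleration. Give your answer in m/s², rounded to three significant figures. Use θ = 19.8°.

ω = 287.8 rad/s (from 45.8 rev/s).
x = r cosθ ⇒ ẍ = −rω² cosθ (ω constant).
|a| = rω²|cosθ| = 0.0372·(287.8)²·|cos 19.8°| = 2898.5 m/s².

2900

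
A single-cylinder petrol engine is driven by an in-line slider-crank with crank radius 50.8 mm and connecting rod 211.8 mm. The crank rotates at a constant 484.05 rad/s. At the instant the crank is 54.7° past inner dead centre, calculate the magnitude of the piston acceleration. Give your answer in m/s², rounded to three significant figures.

ω = 484.1 rad/s
x(θ) = r cosθ + √(L² − r² sin²θ); with ω constant, a = ω²·d²x/dθ².
d²x/dθ² = −r cosθ − r²(cos2θ)/√u − r⁴ sin²2θ/(4u^{3/2}),  u = L² − r² sin²θ = 0.0431403 m².
Substituting r = 0.0508 m, L = 0.2118 m, θ = 54.7°: d²x/dθ² = -0.025393 m.
a = ω²·d²x/dθ² = (484.1)²·(-0.025393) = -5949.8 m/s²;  |a| = 5949.8 m/s².

5950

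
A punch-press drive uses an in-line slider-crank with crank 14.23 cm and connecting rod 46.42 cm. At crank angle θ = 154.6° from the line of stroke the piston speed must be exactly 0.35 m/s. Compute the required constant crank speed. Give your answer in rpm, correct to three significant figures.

76.0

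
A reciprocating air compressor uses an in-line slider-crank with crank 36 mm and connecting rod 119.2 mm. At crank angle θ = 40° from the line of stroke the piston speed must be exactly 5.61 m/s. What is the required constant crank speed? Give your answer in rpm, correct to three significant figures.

1870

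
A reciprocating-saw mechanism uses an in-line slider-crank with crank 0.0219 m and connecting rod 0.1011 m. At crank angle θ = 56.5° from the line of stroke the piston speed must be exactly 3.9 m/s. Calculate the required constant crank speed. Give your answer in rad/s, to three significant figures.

For an in-line slider-crank, |v_piston| = rω|sinθ|·[1 + r cosθ/√(L² − r² sin²θ)].
With r = 0.0219 m, L = 0.1011 m, θ = 56.5°: the bracketed kinematic factor |dx/dθ| = 0.020482 m.
ω = v/|dx/dθ| = 3.9/0.020482 = 190.41 rad/s.

190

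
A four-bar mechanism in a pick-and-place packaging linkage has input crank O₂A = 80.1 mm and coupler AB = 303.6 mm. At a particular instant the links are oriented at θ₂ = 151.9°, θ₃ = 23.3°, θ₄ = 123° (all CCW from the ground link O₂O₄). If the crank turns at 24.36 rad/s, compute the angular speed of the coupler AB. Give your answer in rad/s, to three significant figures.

ω₂ = 24.36 rad/s
Differentiating the loop-closure r₂e^{iθ₂}+r₃e^{iθ₃}=r₁+r₄e^{iθ₄} gives r₂ω₂e^{iθ₂}+r₃ω₃e^{iθ₃}=r₄ω₄e^{iθ₄}.
Eliminating the other unknown: ω₃ = r₂ω₂ sin(θ₄−θ₂) / [r₃ sin(θ₃−θ₄)].
Numerator sine = -0.48328; denominator sine = -0.98570.
Result = 0.0801·24.36·(-0.48328) / (0.3036·(-0.98570)) = +3.1511 rad/s; magnitude 3.1511 rad/s.

3.15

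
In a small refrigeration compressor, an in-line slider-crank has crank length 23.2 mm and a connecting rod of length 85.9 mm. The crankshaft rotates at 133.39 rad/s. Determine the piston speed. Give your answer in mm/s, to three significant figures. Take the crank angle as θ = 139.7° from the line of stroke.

1580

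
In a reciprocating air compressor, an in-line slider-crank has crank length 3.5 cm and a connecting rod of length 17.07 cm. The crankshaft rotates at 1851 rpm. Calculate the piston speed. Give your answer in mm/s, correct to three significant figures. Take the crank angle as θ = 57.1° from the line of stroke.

6340

ω = 2π·1851/60 = 193.8 rad/s
For an in-line slider-crank, x = r cosθ + √(L² − r² sin²θ), so v = −rω sinθ·[1 + r cosθ/√(L² − r² sin²θ)].
With r = 0.035 m, L = 0.1707 m, θ = 57.1°: √(L² − r² sin²θ) = 0.16815 m.
v = −0.035·193.8·0.83962·[1 + 0.035·0.54317/0.16815] = -6.3402 m/s.
|v| = 6.3402 m/s = 6340.2 mm/s.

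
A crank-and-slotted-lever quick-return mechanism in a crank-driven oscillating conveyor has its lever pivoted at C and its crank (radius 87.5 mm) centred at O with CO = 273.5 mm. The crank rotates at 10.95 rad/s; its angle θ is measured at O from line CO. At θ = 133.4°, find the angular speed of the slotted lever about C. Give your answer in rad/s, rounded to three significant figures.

1.94

ω = 10.95 rad/s
Crank pin A relative to C: A = (d + r cosθ, r sinθ); lever angle φ = atan2(r sinθ, d + r cosθ).
Differentiating tanφ: φ̇ = rω(d cosθ + r)/(d² + r² + 2dr cosθ).
d² + r² + 2dr cosθ = |CA|² = 0.0495728 m²;  d cosθ + r = -0.10042 m.
|ω_lever| = |0.0875·10.95·-0.10042| / 0.0495728 = 1.9409 rad/s.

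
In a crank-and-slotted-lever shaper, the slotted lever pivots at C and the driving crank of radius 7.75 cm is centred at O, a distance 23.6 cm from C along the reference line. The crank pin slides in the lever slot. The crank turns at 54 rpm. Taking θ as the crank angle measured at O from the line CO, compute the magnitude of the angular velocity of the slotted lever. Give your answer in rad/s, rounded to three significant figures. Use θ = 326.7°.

1.30

ω = 5.655 rad/s (from 54 rpm).
Crank pin A relative to C: A = (d + r cosθ, r sinθ); lever angle φ = atan2(r sinθ, d + r cosθ).
Differentiating tanφ: φ̇ = rω(d cosθ + r)/(d² + r² + 2dr cosθ).
d² + r² + 2dr cosθ = |CA|² = 0.0922761 m²;  d cosθ + r = +0.27475 m.
|ω_lever| = |0.0775·5.655·+0.27475| / 0.0922761 = 1.3049 rad/s.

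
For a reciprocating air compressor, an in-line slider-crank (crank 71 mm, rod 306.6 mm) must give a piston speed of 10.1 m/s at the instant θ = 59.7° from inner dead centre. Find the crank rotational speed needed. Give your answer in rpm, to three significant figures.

For an in-line slider-crank, |v_piston| = rω|sinθ|·[1 + r cosθ/√(L² − r² sin²θ)].
With r = 0.071 m, L = 0.3066 m, θ = 59.7°: the bracketed kinematic factor |dx/dθ| = 0.068611 m.
ω = v/|dx/dθ| = 10.1/0.068611 = 147.21 rad/s.
N = 60ω/(2π) = 1405.7 rpm.

1410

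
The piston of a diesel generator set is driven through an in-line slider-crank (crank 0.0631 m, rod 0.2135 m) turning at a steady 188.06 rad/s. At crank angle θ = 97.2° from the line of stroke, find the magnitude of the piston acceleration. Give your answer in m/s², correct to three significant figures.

947

ω = 188.1 rad/s
x(θ) = r cosθ + √(L² − r² sin²θ); with ω constant, a = ω²·d²x/dθ².
d²x/dθ² = −r cosθ − r²(cos2θ)/√u − r⁴ sin²2θ/(4u^{3/2}),  u = L² − r² sin²θ = 0.0416632 m².
Substituting r = 0.0631 m, L = 0.2135 m, θ = 97.2°: d²x/dθ² = +0.026774 m.
a = ω²·d²x/dθ² = (188.1)²·(+0.026774) = +946.89 m/s²;  |a| = 946.89 m/s².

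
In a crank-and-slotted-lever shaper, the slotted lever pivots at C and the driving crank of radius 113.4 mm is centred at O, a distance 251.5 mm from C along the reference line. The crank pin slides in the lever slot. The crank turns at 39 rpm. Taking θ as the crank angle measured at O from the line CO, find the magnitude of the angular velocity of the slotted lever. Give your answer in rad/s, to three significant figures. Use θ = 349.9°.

1.26

ω = 4.084 rad/s (from 39 rpm).
Crank pin A relative to C: A = (d + r cosθ, r sinθ); lever angle φ = atan2(r sinθ, d + r cosθ).
Differentiating tanφ: φ̇ = rω(d cosθ + r)/(d² + r² + 2dr cosθ).
d² + r² + 2dr cosθ = |CA|² = 0.132268 m²;  d cosθ + r = +0.361 m.
|ω_lever| = |0.1134·4.084·+0.361| / 0.132268 = 1.264 rad/s.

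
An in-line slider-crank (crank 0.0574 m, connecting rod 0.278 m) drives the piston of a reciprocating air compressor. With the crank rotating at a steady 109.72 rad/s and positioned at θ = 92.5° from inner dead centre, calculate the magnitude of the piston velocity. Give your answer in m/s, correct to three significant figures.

ω = 109.7 rad/s
For an in-line slider-crank, x = r cosθ + √(L² − r² sin²θ), so v = −rω sinθ·[1 + r cosθ/√(L² − r² sin²θ)].
With r = 0.0574 m, L = 0.278 m, θ = 92.5°: √(L² − r² sin²θ) = 0.27202 m.
v = −0.0574·109.7·0.99905·[1 + 0.0574·-0.04362/0.27202] = -6.234 m/s.
|v| = 6.234 m/s.

6.23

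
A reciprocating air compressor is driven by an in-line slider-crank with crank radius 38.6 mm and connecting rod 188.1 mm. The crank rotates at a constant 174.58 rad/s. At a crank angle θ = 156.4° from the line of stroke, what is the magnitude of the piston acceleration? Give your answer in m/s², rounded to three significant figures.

912

ω = 174.6 rad/s
x(θ) = r cosθ + √(L² − r² sin²θ); with ω constant, a = ω²·d²x/dθ².
d²x/dθ² = −r cosθ − r²(cos2θ)/√u − r⁴ sin²2θ/(4u^{3/2}),  u = L² − r² sin²θ = 0.0351428 m².
Substituting r = 0.0386 m, L = 0.1881 m, θ = 156.4°: d²x/dθ² = +0.029926 m.
a = ω²·d²x/dθ² = (174.6)²·(+0.029926) = +912.09 m/s²;  |a| = 912.09 m/s².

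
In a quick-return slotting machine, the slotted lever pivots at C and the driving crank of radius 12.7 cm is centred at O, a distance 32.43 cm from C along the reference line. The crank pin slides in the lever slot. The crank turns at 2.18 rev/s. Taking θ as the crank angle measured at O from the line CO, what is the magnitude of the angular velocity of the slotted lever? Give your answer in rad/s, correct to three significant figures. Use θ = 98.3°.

1.27

ω = 13.7 rad/s (from 2.18 rev/s).
Crank pin A relative to C: A = (d + r cosθ, r sinθ); lever angle φ = atan2(r sinθ, d + r cosθ).
Differentiating tanφ: φ̇ = rω(d cosθ + r)/(d² + r² + 2dr cosθ).
d² + r² + 2dr cosθ = |CA|² = 0.109409 m²;  d cosθ + r = +0.080185 m.
|ω_lever| = |0.127·13.7·+0.080185| / 0.109409 = 1.2749 rad/s.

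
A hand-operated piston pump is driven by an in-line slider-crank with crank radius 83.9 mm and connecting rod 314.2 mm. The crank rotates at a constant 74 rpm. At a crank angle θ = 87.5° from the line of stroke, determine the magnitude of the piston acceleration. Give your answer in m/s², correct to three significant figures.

ω = 2π·74/60 = 7.749 rad/s
x(θ) = r cosθ + √(L² − r² sin²θ); with ω constant, a = ω²·d²x/dθ².
d²x/dθ² = −r cosθ − r²(cos2θ)/√u − r⁴ sin²2θ/(4u^{3/2}),  u = L² − r² sin²θ = 0.0916958 m².
Substituting r = 0.0839 m, L = 0.3142 m, θ = 87.5°: d²x/dθ² = +0.019495 m.
a = ω²·d²x/dθ² = (7.749)²·(+0.019495) = +1.1707 m/s²;  |a| = 1.1707 m/s².

1.17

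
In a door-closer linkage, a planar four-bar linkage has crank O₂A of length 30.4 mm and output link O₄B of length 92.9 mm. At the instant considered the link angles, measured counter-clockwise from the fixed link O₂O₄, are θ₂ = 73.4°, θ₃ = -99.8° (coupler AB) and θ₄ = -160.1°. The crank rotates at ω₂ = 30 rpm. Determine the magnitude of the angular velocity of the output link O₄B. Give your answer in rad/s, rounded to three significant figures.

0.140

ω₂ = 3.142 rad/s (from 30 rpm).
Differentiating the loop-closure r₂e^{iθ₂}+r₃e^{iθ₃}=r₁+r₄e^{iθ₄} gives r₂ω₂e^{iθ₂}+r₃ω₃e^{iθ₃}=r₄ω₄e^{iθ₄}.
Eliminating the other unknown: ω₄ = r₂ω₂ sin(θ₂−θ₃) / [r₄ sin(θ₄−θ₃)].
Numerator sine = +0.11840; denominator sine = -0.86863.
Result = 0.0304·3.142·(+0.11840) / (0.0929·(-0.86863)) = -0.14013 rad/s; magnitude 0.14013 rad/s.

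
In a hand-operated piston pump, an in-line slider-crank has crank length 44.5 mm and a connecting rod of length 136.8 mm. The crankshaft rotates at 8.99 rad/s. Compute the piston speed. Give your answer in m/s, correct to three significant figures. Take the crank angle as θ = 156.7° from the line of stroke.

ω = 8.99 rad/s
For an in-line slider-crank, x = r cosθ + √(L² − r² sin²θ), so v = −rω sinθ·[1 + r cosθ/√(L² − r² sin²θ)].
With r = 0.0445 m, L = 0.1368 m, θ = 156.7°: √(L² − r² sin²θ) = 0.13566 m.
v = −0.0445·8.99·0.39555·[1 + 0.0445·-0.91845/0.13566] = -0.11057 m/s.
|v| = 0.11057 m/s.

0.111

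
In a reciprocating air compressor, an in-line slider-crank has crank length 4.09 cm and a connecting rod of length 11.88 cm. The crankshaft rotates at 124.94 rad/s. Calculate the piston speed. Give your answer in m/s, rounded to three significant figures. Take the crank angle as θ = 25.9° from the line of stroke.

2.93

ω = 124.9 rad/s
For an in-line slider-crank, x = r cosθ + √(L² − r² sin²θ), so v = −rω sinθ·[1 + r cosθ/√(L² − r² sin²θ)].
With r = 0.0409 m, L = 0.1188 m, θ = 25.9°: √(L² − r² sin²θ) = 0.11745 m.
v = −0.0409·124.9·0.43680·[1 + 0.0409·0.89956/0.11745] = -2.9313 m/s.
|v| = 2.9313 m/s.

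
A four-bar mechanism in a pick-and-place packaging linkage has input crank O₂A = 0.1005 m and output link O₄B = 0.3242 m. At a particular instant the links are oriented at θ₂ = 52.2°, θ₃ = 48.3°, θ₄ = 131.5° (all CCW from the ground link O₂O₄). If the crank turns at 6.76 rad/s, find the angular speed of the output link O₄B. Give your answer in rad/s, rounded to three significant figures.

ω₂ = 6.76 rad/s
Differentiating the loop-closure r₂e^{iθ₂}+r₃e^{iθ₃}=r₁+r₄e^{iθ₄} gives r₂ω₂e^{iθ₂}+r₃ω₃e^{iθ₃}=r₄ω₄e^{iθ₄}.
Eliminating the other unknown: ω₄ = r₂ω₂ sin(θ₂−θ₃) / [r₄ sin(θ₄−θ₃)].
Numerator sine = +0.06802; denominator sine = +0.99297.
Result = 0.1005·6.76·(+0.06802) / (0.3242·(+0.99297)) = +0.14354 rad/s; magnitude 0.14354 rad/s.

0.144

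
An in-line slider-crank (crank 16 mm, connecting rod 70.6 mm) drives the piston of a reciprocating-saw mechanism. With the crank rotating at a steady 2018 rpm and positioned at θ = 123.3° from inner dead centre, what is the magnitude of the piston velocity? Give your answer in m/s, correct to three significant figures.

2.47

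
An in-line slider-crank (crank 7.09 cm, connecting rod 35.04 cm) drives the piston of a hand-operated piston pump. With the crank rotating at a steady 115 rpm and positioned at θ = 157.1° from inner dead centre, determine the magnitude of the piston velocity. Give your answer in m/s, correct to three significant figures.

0.270

ω = 2π·115/60 = 12.04 rad/s
For an in-line slider-crank, x = r cosθ + √(L² − r² sin²θ), so v = −rω sinθ·[1 + r cosθ/√(L² − r² sin²θ)].
With r = 0.0709 m, L = 0.3504 m, θ = 157.1°: √(L² − r² sin²θ) = 0.34931 m.
v = −0.0709·12.04·0.38912·[1 + 0.0709·-0.92119/0.34931] = -0.27013 m/s.
|v| = 0.27013 m/s.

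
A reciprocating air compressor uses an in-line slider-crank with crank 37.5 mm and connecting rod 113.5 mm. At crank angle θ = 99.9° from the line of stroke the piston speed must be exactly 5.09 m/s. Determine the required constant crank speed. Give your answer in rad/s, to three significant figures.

147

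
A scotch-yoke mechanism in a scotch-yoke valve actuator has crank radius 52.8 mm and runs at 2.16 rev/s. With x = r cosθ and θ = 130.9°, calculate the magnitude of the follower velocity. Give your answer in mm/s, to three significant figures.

ω = 13.57 rad/s (from 2.16 rev/s).
x = r cosθ ⇒ ẋ = −rω sinθ.
|v| = rω|sinθ| = 0.0528·13.57·|sin 130.9°| = 0.54163 m/s = 541.63 mm/s.

542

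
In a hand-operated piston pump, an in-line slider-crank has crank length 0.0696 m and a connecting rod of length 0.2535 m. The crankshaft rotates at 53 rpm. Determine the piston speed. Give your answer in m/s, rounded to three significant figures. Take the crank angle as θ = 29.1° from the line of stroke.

ω = 2π·53/60 = 5.55 rad/s
For an in-line slider-crank, x = r cosθ + √(L² − r² sin²θ), so v = −rω sinθ·[1 + r cosθ/√(L² − r² sin²θ)].
With r = 0.0696 m, L = 0.2535 m, θ = 29.1°: √(L² − r² sin²θ) = 0.25123 m.
v = −0.0696·5.55·0.48634·[1 + 0.0696·0.87377/0.25123] = -0.23334 m/s.
|v| = 0.23334 m/s.

0.233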